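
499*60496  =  30187504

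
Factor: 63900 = 2^2 * 3^2*5^2*71^1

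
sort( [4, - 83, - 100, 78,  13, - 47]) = [ - 100, - 83, - 47, 4,13,78] 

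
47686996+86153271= 133840267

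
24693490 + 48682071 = 73375561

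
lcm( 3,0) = 0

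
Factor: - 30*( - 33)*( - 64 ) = -2^7*3^2*5^1*11^1 = - 63360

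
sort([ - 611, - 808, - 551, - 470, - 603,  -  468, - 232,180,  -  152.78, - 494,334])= [ - 808, -611, - 603,  -  551, - 494, - 470,- 468, - 232, - 152.78,180,334 ] 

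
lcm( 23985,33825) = 1319175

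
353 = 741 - 388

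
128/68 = 1  +  15/17 = 1.88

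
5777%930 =197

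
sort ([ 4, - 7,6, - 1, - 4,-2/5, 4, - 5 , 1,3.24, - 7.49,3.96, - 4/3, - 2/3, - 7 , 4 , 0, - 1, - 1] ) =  [ - 7.49, -7, - 7, - 5, - 4, - 4/3, - 1, - 1, - 1 , - 2/3, - 2/5,0 , 1, 3.24, 3.96,4,4,4 , 6] 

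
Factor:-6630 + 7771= 7^1*163^1 = 1141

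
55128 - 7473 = 47655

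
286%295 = 286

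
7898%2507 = 377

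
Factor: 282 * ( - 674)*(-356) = 67664208 = 2^4*3^1*47^1*89^1 * 337^1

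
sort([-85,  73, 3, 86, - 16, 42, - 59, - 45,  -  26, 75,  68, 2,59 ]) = [ - 85 , - 59, - 45, - 26, - 16,  2, 3,42 , 59, 68,73,75, 86]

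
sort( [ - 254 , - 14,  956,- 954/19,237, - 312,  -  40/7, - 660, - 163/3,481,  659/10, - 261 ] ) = [ - 660, - 312, - 261, - 254,  -  163/3, - 954/19,  -  14, - 40/7, 659/10, 237, 481  ,  956]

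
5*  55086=275430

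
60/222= 10/37 = 0.27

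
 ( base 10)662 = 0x296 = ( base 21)1ab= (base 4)22112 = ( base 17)24g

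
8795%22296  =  8795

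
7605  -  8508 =-903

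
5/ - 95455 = -1 + 19090/19091=- 0.00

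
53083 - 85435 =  - 32352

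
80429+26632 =107061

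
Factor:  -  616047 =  - 3^1*29^1* 73^1*97^1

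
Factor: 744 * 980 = 729120 = 2^5*3^1*5^1*7^2 * 31^1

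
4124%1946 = 232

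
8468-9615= - 1147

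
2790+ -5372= - 2582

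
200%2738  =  200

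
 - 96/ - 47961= 32/15987 = 0.00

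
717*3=2151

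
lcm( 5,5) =5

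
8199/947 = 8 + 623/947 = 8.66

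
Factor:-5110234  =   - 2^1*17^1*150301^1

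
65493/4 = 65493/4= 16373.25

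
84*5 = 420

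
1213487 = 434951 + 778536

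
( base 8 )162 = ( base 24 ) 4i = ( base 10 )114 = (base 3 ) 11020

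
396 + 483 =879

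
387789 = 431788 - 43999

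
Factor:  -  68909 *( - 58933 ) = 7^1*8419^1*68909^1= 4061014097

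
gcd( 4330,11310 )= 10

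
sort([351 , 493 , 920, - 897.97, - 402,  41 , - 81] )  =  [ - 897.97, - 402, - 81, 41,351, 493,  920]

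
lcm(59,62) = 3658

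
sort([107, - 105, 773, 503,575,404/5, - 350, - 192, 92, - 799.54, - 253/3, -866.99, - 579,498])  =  [ - 866.99,- 799.54,- 579,- 350, - 192,-105, - 253/3,404/5,92,107, 498,503, 575, 773]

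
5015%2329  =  357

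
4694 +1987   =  6681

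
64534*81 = 5227254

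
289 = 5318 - 5029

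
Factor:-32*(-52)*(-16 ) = -2^11 * 13^1 = - 26624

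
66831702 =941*71022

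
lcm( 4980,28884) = 144420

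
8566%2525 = 991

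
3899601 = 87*44823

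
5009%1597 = 218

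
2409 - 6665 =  - 4256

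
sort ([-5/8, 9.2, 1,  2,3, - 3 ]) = [ -3, - 5/8,1, 2, 3 , 9.2]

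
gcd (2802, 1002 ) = 6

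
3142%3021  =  121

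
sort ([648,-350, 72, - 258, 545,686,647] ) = [ - 350, - 258, 72  ,  545, 647,648,686]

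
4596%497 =123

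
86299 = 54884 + 31415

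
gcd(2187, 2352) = 3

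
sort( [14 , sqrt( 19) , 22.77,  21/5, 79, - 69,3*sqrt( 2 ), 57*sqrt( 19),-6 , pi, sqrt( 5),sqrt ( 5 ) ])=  [ - 69, - 6, sqrt( 5),sqrt (5) , pi,  21/5,  3*sqrt( 2 ),sqrt( 19), 14, 22.77, 79, 57*sqrt ( 19 )]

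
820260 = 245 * 3348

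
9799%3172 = 283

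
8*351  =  2808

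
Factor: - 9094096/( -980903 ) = 826736/89173  =  2^4* 7^(  -  1 )*163^1*317^1 * 12739^ ( - 1 )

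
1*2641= 2641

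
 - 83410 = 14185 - 97595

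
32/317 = 32/317 = 0.10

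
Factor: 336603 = 3^1 *29^1 * 53^1*73^1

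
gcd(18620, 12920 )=380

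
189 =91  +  98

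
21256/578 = 10628/289= 36.78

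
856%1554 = 856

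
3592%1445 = 702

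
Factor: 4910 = 2^1*5^1 * 491^1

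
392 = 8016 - 7624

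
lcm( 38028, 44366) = 266196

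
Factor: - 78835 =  - 5^1*15767^1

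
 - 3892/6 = -1946/3= - 648.67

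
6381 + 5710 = 12091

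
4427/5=885 + 2/5=885.40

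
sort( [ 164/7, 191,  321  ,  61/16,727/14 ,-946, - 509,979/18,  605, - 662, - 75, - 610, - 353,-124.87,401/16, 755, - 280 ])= [ - 946, - 662, - 610, - 509, - 353, - 280, - 124.87, - 75, 61/16, 164/7,  401/16,727/14,979/18,  191, 321,605, 755]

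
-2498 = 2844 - 5342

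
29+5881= 5910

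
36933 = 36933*1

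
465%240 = 225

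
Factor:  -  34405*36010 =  - 2^1*5^2*7^1*13^1*277^1*983^1=   - 1238924050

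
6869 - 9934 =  - 3065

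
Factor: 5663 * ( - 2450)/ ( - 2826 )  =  3^( - 2) * 5^2*7^3*157^(  -  1 )*809^1 = 6937175/1413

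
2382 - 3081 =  - 699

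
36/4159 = 36/4159 = 0.01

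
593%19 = 4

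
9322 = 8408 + 914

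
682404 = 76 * 8979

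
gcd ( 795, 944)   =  1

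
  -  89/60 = -2 + 31/60 = -1.48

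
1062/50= 21 + 6/25 = 21.24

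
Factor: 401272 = 2^3 * 50159^1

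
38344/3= 12781 + 1/3  =  12781.33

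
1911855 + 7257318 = 9169173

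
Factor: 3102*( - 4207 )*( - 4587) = 2^1*3^2*7^1 * 11^2*47^1 * 139^1*601^1 =59860872918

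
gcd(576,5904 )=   144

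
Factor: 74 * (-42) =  - 2^2 * 3^1*7^1 * 37^1 = - 3108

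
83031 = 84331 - 1300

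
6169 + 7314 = 13483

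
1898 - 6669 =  - 4771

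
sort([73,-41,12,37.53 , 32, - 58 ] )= [ - 58, - 41, 12,32, 37.53, 73]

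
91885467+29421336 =121306803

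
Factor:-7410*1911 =  -  14160510  =  - 2^1*3^2*5^1*7^2*13^2*19^1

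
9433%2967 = 532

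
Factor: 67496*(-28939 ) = -2^3*11^1*13^1*43^1  *59^1*673^1 =-1953266744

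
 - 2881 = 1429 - 4310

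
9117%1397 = 735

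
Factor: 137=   137^1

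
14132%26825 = 14132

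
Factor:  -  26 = -2^1*13^1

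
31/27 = 31/27 = 1.15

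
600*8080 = 4848000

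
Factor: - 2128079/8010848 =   -  2^(  -  5)*89^1*139^(  -  1 )*1801^(  -  1)*23911^1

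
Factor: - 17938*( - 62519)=2^1*101^1*619^1*8969^1 = 1121465822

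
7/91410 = 7/91410 = 0.00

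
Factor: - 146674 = - 2^1 * 11^1*59^1*113^1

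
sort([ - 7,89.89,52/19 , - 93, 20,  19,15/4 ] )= [-93, - 7, 52/19,15/4, 19,20, 89.89] 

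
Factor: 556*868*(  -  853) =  - 411664624 = - 2^4*7^1*31^1*139^1 * 853^1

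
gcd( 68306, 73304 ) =1666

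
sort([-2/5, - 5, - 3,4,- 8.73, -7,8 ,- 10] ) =[- 10,-8.73,-7, - 5, - 3 ,-2/5,4, 8]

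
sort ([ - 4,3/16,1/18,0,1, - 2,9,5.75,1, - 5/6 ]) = [ - 4, - 2, - 5/6, 0, 1/18,3/16,1,1,5.75,9 ] 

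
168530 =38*4435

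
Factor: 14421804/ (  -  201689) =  - 2^2*3^1*71^1 * 139^( - 1)*1451^( - 1)*16927^1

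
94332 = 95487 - 1155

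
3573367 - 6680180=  - 3106813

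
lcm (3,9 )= 9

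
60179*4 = 240716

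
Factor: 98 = 2^1 * 7^2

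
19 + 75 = 94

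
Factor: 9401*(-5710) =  - 53679710 = - 2^1 *5^1*7^1*17^1*79^1*571^1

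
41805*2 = 83610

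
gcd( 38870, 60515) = 65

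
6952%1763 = 1663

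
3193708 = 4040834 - 847126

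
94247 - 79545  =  14702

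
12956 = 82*158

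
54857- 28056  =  26801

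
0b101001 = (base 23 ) 1I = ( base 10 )41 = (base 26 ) 1F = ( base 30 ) 1b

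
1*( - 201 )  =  -201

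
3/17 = 3/17 = 0.18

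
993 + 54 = 1047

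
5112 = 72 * 71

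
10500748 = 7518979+2981769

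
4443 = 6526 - 2083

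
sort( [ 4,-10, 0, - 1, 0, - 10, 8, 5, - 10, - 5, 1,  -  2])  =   [ - 10, - 10 , - 10, - 5, - 2,-1,0,0, 1,  4, 5 , 8]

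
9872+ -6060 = 3812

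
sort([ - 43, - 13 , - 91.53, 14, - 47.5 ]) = [ - 91.53, - 47.5, - 43, - 13,  14 ]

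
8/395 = 8/395 = 0.02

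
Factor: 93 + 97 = 190 = 2^1*5^1*19^1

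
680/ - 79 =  - 680/79 =- 8.61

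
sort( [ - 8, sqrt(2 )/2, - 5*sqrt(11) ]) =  [ - 5*sqrt( 11 ),  -  8, sqrt( 2 )/2]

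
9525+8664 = 18189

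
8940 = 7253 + 1687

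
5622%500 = 122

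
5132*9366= 48066312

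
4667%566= 139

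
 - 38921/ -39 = 38921/39 = 997.97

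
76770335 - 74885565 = 1884770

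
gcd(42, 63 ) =21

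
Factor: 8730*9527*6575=546847418250 = 2^1*3^2*5^3 * 7^1*97^1*263^1*1361^1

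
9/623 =9/623 = 0.01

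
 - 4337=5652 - 9989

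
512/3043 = 512/3043 = 0.17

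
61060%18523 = 5491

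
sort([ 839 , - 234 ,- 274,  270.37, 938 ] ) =[ - 274, - 234,  270.37 , 839, 938]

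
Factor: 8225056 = 2^5*7^1*73^1*503^1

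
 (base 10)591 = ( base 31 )j2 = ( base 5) 4331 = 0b1001001111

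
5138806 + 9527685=14666491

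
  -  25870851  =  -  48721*531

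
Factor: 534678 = 2^1*3^1*89113^1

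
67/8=67/8 =8.38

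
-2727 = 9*( - 303) 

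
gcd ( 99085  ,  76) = 19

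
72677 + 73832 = 146509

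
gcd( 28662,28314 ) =6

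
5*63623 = 318115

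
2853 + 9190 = 12043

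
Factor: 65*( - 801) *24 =-2^3*3^3*5^1*13^1*89^1 = - 1249560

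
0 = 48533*0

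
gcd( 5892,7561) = 1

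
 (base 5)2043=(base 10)273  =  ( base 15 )133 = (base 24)B9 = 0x111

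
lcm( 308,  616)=616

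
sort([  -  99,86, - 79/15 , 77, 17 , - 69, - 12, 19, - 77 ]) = [ - 99, - 77, - 69,-12, - 79/15,17,19,  77,86 ]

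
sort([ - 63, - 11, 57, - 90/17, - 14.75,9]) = [ - 63,-14.75, - 11, - 90/17 , 9, 57 ]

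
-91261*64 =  - 5840704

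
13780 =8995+4785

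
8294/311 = 26 + 208/311 = 26.67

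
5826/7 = 5826/7 = 832.29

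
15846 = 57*278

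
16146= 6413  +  9733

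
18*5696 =102528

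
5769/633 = 1923/211=9.11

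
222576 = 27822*8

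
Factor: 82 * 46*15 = 56580 = 2^2*3^1 * 5^1*23^1*41^1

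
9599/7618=1  +  1981/7618 = 1.26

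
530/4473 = 530/4473 = 0.12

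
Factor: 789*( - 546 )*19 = -2^1*3^2 * 7^1*13^1*19^1*263^1 = -8185086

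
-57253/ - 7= 8179 + 0/1 = 8179.00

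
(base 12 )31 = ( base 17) 23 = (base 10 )37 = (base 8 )45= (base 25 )1C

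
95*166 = 15770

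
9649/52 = 185 + 29/52= 185.56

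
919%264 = 127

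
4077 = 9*453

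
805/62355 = 161/12471 = 0.01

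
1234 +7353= 8587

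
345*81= 27945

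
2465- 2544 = -79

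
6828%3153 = 522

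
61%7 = 5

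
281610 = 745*378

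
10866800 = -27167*( - 400)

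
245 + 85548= 85793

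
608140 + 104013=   712153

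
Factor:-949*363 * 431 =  - 148473897=-3^1*11^2*13^1*73^1*431^1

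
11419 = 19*601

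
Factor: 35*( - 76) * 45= - 119700=- 2^2*3^2 * 5^2*7^1*19^1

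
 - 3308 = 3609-6917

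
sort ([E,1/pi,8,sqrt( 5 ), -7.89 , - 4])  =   [  -  7.89, - 4,1/pi,sqrt( 5),E, 8] 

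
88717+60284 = 149001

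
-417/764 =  - 417/764 = - 0.55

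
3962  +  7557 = 11519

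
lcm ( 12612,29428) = 88284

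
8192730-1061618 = 7131112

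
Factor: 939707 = 939707^1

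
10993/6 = 1832 + 1/6 = 1832.17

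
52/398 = 26/199 = 0.13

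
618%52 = 46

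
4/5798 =2/2899 = 0.00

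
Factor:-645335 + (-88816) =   -  3^1*11^1*22247^1= - 734151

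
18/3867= 6/1289 = 0.00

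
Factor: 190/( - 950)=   -  5^(-1) = - 1/5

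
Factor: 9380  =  2^2*5^1*7^1 * 67^1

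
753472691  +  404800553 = 1158273244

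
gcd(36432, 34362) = 414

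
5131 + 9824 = 14955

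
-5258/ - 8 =2629/4  =  657.25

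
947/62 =15 + 17/62  =  15.27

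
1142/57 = 1142/57 = 20.04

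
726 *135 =98010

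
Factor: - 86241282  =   - 2^1*3^1*53^1 * 103^1*2633^1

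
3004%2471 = 533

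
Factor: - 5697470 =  - 2^1*5^1*569747^1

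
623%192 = 47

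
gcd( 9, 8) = 1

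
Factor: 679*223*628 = 2^2* 7^1 * 97^1*157^1*223^1= 95089876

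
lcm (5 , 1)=5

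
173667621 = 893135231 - 719467610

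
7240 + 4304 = 11544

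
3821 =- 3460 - - 7281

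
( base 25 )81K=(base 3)20220212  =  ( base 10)5045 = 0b1001110110101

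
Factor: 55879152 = 2^4 * 3^1*7^1 * 19^1 * 8753^1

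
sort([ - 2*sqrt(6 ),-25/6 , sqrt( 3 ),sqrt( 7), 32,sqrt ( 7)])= [-2*sqrt( 6 ),-25/6,sqrt(3), sqrt( 7),sqrt(7),32 ]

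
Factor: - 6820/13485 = - 44/87 =-  2^2*3^( - 1 )*11^1 * 29^( - 1) 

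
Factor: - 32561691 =-3^1 * 10853897^1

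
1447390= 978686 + 468704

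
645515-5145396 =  - 4499881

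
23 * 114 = 2622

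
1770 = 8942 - 7172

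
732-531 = 201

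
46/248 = 23/124= 0.19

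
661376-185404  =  475972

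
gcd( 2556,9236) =4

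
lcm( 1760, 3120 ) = 68640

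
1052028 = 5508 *191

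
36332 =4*9083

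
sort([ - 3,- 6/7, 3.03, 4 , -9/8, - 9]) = [ - 9, - 3,-9/8 , - 6/7, 3.03, 4] 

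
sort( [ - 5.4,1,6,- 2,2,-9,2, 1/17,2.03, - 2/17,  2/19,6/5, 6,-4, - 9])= [  -  9,-9,-5.4,-4, - 2  , - 2/17, 1/17,2/19,  1,6/5,2, 2, 2.03,6, 6 ]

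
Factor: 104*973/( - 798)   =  -2^2  *  3^ (-1)*13^1*19^ ( - 1 )*139^1 = - 7228/57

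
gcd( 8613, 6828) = 3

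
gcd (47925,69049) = 1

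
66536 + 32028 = 98564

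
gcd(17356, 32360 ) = 4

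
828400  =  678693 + 149707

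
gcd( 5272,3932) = 4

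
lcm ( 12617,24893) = 921041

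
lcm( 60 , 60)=60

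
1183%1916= 1183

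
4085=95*43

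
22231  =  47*473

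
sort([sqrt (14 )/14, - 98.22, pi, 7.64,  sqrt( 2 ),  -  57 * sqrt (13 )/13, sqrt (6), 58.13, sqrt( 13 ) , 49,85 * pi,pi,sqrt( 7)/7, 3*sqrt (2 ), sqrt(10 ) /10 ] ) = [-98.22 , - 57*sqrt( 13 )/13, sqrt( 14 )/14,sqrt( 10 )/10,sqrt( 7 ) /7,sqrt( 2), sqrt( 6 ), pi, pi, sqrt( 13) , 3*sqrt( 2 ), 7.64, 49, 58.13,85*pi]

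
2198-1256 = 942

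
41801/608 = 41801/608 = 68.75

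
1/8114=1/8114 = 0.00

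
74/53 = 74/53 = 1.40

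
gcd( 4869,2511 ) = 9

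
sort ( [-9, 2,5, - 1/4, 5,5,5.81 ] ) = [  -  9, - 1/4,2 , 5 , 5, 5,5.81 ] 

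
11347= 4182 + 7165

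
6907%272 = 107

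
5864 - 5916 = -52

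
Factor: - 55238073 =-3^1*11^2 * 19^1*8009^1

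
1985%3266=1985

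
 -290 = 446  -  736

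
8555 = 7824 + 731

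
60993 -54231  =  6762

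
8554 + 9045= 17599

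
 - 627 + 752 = 125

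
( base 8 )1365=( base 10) 757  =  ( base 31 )OD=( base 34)M9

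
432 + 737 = 1169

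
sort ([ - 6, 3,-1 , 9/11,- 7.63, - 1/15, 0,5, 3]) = [ - 7.63 , - 6, - 1,- 1/15,0 , 9/11, 3,3, 5 ]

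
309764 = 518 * 598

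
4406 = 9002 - 4596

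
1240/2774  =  620/1387 = 0.45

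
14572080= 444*32820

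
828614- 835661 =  - 7047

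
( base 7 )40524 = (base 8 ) 23213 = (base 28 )cgb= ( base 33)920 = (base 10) 9867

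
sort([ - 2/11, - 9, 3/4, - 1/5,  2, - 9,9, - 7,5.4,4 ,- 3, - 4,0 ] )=[ - 9, - 9, - 7, - 4,-3, - 1/5, - 2/11,0,3/4,2 , 4, 5.4, 9 ]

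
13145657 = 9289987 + 3855670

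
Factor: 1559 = 1559^1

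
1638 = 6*273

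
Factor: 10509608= 2^3*1313701^1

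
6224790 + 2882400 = 9107190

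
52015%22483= 7049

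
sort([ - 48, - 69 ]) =[- 69, - 48 ] 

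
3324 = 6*554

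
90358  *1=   90358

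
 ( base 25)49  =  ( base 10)109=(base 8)155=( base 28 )3P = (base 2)1101101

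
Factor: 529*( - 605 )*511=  - 5^1*7^1*11^2*23^2*73^1 = - 163542995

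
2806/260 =1403/130=10.79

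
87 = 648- 561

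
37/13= 37/13 = 2.85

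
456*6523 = 2974488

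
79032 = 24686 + 54346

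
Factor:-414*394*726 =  - 2^3*3^3*11^2 * 23^1*197^1 = - 118422216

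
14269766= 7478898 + 6790868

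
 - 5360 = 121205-126565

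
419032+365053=784085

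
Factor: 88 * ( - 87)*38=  - 2^4*3^1*11^1*19^1*29^1= -290928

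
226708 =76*2983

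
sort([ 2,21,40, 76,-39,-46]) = [-46, - 39, 2, 21,  40,  76] 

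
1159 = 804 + 355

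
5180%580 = 540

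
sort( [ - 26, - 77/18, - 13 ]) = [  -  26, - 13, - 77/18]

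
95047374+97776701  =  192824075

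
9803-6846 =2957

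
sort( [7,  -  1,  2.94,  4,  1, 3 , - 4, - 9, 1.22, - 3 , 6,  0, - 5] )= [ -9, - 5, - 4, - 3, - 1, 0, 1 , 1.22,2.94,3, 4 , 6,7 ]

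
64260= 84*765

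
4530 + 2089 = 6619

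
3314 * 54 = 178956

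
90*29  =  2610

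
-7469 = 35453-42922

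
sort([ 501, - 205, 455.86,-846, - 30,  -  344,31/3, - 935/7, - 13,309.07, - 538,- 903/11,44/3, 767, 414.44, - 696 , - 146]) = [ - 846,  -  696, - 538, - 344, - 205,-146, - 935/7, - 903/11, - 30,- 13,31/3, 44/3,309.07, 414.44 , 455.86, 501, 767 ] 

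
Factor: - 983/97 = - 97^( - 1)*983^1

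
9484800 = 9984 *950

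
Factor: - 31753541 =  - 19^1 * 163^1*10253^1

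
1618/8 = 202 + 1/4  =  202.25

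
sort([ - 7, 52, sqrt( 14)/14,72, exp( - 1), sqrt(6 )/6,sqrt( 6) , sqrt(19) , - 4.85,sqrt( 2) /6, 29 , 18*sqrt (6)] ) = [ - 7,-4.85, sqrt(2)/6, sqrt( 14) /14,exp(-1 ), sqrt(6 ) /6,sqrt( 6), sqrt( 19), 29,18*sqrt( 6 ), 52,72]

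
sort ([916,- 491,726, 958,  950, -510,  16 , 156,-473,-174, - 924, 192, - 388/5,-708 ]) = [ - 924,-708,- 510, - 491, - 473,  -  174, - 388/5,16, 156, 192,726, 916,950, 958] 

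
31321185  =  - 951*( - 32935)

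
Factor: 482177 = 199^1*2423^1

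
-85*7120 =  - 605200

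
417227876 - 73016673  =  344211203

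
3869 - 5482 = - 1613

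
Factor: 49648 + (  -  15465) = 34183=34183^1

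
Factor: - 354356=-2^2*88589^1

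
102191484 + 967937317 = 1070128801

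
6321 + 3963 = 10284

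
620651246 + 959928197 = 1580579443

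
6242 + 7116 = 13358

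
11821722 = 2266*5217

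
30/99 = 10/33=0.30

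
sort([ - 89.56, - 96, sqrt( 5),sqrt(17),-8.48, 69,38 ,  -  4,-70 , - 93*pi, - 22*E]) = [-93 * pi, - 96, - 89.56, - 70,-22*E, - 8.48,  -  4, sqrt(5),  sqrt(17) , 38 , 69 ] 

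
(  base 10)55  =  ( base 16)37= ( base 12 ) 47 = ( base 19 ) 2h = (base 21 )2D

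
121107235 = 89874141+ 31233094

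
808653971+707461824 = 1516115795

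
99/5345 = 99/5345 = 0.02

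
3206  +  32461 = 35667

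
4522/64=2261/32=70.66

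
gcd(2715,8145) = 2715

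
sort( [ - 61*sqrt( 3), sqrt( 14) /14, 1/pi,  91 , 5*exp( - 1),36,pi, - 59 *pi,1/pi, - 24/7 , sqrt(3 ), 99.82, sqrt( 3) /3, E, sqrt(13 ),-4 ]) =[  -  59*pi,- 61 * sqrt(3 ),-4, - 24/7, sqrt( 14 ) /14, 1/pi, 1/pi, sqrt(3) /3, sqrt( 3 ), 5 * exp( - 1),E,  pi, sqrt(13 ), 36, 91,99.82 ]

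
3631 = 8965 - 5334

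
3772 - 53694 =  - 49922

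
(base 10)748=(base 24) 174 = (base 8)1354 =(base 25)14n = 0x2EC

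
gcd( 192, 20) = 4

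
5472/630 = 304/35 = 8.69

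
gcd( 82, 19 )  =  1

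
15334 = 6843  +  8491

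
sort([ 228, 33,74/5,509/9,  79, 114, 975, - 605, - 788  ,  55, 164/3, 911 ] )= [ - 788, - 605  ,  74/5,33,164/3, 55, 509/9,  79, 114, 228,911,975]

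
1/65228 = 1/65228 = 0.00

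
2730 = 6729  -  3999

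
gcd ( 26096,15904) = 112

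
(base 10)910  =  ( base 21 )217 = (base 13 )550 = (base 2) 1110001110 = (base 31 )tb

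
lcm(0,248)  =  0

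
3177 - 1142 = 2035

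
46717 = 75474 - 28757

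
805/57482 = 805/57482 =0.01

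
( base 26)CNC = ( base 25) DNM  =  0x2212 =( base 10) 8722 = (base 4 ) 2020102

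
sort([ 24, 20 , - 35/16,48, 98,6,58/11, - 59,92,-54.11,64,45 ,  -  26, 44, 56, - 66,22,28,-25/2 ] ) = [ - 66, - 59, - 54.11, - 26 , - 25/2, - 35/16 , 58/11,6,  20,  22, 24,28,44,45,48 , 56,64, 92,98]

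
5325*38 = 202350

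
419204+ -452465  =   - 33261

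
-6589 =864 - 7453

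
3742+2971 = 6713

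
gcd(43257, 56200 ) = 1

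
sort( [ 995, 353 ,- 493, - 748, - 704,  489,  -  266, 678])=[-748,  -  704, - 493 ,  -  266,  353,489,678, 995]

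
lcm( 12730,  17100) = 1145700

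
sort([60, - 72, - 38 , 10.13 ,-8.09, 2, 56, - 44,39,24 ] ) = [-72, - 44, - 38, - 8.09, 2,  10.13, 24, 39,56,60 ] 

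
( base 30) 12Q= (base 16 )3da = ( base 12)6a2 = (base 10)986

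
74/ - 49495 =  - 74/49495 = - 0.00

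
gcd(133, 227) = 1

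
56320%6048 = 1888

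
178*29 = 5162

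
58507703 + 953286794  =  1011794497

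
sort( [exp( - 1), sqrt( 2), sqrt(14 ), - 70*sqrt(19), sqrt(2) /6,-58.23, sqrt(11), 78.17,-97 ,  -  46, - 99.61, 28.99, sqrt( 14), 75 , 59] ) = [ - 70 * sqrt( 19), - 99.61,-97, - 58.23,-46, sqrt(2)/6 , exp(-1),sqrt( 2), sqrt(11 ), sqrt( 14 ),  sqrt (14 ),  28.99,  59,75, 78.17] 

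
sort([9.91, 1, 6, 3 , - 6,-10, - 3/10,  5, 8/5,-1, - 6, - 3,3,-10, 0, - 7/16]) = [ - 10, - 10, - 6,-6, - 3, - 1, - 7/16, - 3/10, 0, 1,  8/5, 3,3 , 5 , 6, 9.91]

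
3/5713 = 3/5713 = 0.00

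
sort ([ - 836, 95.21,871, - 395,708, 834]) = [ - 836, - 395 , 95.21, 708 , 834, 871 ]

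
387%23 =19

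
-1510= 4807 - 6317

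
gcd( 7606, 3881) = 1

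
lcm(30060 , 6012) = 30060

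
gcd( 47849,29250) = 1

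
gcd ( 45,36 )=9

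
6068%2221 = 1626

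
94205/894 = 94205/894 = 105.37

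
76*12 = 912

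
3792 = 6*632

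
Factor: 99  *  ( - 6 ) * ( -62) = 2^2*3^3*11^1*31^1=36828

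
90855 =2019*45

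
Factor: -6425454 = -2^1 * 3^1*7^1*59^1* 2593^1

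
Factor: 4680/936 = 5^1 = 5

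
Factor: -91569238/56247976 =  - 45784619/28123988 = - 2^(-2 )*7030997^( - 1) * 45784619^1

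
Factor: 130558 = 2^1*29^1*2251^1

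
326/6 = 54 + 1/3=54.33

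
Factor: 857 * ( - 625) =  - 535625 = - 5^4*857^1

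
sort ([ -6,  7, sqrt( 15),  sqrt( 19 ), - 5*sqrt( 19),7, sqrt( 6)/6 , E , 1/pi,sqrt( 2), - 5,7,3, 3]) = [ - 5*sqrt( 19), - 6, - 5,1/pi,  sqrt( 6)/6, sqrt(2 ),  E,3,3,sqrt( 15), sqrt(19 ),  7  ,  7,7]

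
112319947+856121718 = 968441665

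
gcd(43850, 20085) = 5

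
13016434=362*35957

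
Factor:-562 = -2^1*281^1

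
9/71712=1/7968= 0.00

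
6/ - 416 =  - 3/208 = - 0.01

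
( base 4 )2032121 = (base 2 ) 10001110011001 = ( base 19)164c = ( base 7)35366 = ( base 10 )9113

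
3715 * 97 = 360355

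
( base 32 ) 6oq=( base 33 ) 6C8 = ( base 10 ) 6938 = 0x1B1A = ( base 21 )FF8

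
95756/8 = 23939/2 =11969.50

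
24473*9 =220257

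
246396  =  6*41066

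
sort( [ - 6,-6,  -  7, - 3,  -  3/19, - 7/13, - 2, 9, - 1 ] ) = [ - 7,-6 ,-6,-3, -2,-1,  -  7/13, - 3/19,9]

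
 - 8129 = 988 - 9117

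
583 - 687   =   - 104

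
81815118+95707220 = 177522338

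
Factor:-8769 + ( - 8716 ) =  -17485 = - 5^1*13^1 * 269^1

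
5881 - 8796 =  - 2915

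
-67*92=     -  6164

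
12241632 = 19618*624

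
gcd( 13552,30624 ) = 176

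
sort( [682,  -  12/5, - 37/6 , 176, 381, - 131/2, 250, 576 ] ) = [ - 131/2, - 37/6, - 12/5, 176,250,  381,  576, 682]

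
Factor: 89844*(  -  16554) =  - 2^3 * 3^2*31^1 * 89^1*7487^1 = - 1487277576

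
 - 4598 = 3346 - 7944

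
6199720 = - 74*(-83780 ) 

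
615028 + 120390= 735418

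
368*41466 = 15259488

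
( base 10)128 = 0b10000000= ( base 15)88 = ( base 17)79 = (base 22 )5I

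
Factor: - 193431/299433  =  -427/661= -  7^1*61^1*661^(-1 ) 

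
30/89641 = 30/89641 = 0.00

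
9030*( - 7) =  - 63210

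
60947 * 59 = 3595873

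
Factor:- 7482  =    -  2^1*3^1 * 29^1*43^1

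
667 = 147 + 520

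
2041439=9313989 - 7272550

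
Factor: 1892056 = 2^3*236507^1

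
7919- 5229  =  2690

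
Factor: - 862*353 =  - 2^1*353^1 * 431^1= -304286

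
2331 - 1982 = 349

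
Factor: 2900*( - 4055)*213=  - 2504773500= - 2^2*3^1*5^3*29^1* 71^1 * 811^1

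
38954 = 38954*1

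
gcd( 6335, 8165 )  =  5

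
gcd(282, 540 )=6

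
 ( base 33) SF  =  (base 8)1653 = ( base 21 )22f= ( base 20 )26j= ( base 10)939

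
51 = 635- 584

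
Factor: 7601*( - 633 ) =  - 3^1 * 11^1*211^1*691^1=- 4811433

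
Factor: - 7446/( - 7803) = 2^1*3^( - 2)*17^(  -  1 )*73^1 = 146/153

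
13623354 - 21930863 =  - 8307509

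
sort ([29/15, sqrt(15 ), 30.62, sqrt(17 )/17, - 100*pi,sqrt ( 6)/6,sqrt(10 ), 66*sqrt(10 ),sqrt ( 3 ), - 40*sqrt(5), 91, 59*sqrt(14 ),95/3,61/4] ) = [ - 100 * pi,-40*sqrt(5),sqrt( 17 ) /17, sqrt(6 )/6, sqrt( 3), 29/15,sqrt(10), sqrt(15),61/4, 30.62, 95/3, 91 , 66*sqrt( 10 ), 59*sqrt(14 )] 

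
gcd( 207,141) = 3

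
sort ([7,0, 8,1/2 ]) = [ 0 , 1/2, 7, 8]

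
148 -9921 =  - 9773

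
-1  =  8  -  9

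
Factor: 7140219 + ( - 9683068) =-2542849^1 = -2542849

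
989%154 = 65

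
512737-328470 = 184267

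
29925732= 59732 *501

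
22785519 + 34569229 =57354748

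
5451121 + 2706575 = 8157696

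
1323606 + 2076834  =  3400440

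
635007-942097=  - 307090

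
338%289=49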